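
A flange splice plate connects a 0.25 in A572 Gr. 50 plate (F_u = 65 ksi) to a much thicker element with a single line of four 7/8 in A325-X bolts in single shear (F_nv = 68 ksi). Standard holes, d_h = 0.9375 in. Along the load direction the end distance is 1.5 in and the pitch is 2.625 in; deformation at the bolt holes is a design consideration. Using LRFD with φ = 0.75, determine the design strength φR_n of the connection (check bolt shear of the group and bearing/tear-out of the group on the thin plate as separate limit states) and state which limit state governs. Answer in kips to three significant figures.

89.1 kips (bearing governs)

Bolt shear: A_b = π·0.875²/4 = 0.6013 in²; R_n = 68 × 0.6013 × 4 × 1 = 163.6 kips → 0.75 × 163.6 = 123 kips.
Bearing (1.2 l_c t F_u ≤ 2.4 d t F_u): upper limit = 2.4·0.875·0.25·65 = 34.12 kips.
  Edge l_c = 1.5 − 0.9375/2 = 1.031 → r_n = 20.11 kips; interior l_c = 2.625 − 0.9375 = 1.688 → r_n = 32.91 kips.
  R_n,bearing = 1·20.11 + 3·32.91 = 118.8 kips → 0.75 × 118.8 = 89.1 kips.
Bearing governs: 89.1 kips.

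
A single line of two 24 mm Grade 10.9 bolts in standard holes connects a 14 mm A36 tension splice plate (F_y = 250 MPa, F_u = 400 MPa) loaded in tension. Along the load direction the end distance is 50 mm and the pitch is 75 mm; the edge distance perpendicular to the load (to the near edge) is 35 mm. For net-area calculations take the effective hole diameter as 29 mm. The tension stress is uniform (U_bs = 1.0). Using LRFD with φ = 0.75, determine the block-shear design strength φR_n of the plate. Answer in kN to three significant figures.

Shear plane L_v = 50 + 1·75 = 125 mm; A_gv = 125 × 14 = 1750 mm².
A_nv = (125 − 1.5·29) × 14 = 1141 mm².
A_nt = (35 − 0.5·29) × 14 = 287 mm².
0.6 F_u A_nv = 273.8 kN; 0.6 F_y A_gv = 262.5 kN → shear yielding governs the shear term.
R_n = 262.5 + 1.0 × 400 × 287 / 1000 = 377.3 kN.
Design strength φR_n = 0.75 × 377.3 = 283 kN.

283 kN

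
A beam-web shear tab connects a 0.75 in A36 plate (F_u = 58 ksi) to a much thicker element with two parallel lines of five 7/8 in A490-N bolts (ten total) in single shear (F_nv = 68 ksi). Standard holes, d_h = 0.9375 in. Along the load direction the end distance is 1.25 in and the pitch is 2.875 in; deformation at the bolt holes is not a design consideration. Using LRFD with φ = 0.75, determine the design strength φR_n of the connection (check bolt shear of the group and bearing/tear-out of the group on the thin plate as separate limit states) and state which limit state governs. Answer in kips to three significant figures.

Bolt shear: A_b = π·0.875²/4 = 0.6013 in²; R_n = 68 × 0.6013 × 10 × 1 = 408.9 kips → 0.75 × 408.9 = 307 kips.
Bearing (1.5 l_c t F_u ≤ 3.0 d t F_u): upper limit = 3.0·0.875·0.75·58 = 114.2 kips.
  Edge l_c = 1.25 − 0.9375/2 = 0.7812 → r_n = 50.98 kips; interior l_c = 2.875 − 0.9375 = 1.938 → r_n = 114.2 kips.
  R_n,bearing = 2·50.98 + 8·114.2 = 1015 kips → 0.75 × 1015 = 762 kips.
Bolt shear governs: 307 kips.

307 kips (bolt shear governs)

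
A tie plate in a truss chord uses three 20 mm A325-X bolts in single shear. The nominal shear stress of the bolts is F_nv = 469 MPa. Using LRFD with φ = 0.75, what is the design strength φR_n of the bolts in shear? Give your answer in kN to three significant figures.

332 kN

A_b = π × 20² / 4 = 314.2 mm².
R_n = F_nv · A_b · n · n_s = 469 × 314.2 × 3 × 1 / 1000 = 442 kN.
Design strength φR_n = 0.75 × 442 = 332 kN.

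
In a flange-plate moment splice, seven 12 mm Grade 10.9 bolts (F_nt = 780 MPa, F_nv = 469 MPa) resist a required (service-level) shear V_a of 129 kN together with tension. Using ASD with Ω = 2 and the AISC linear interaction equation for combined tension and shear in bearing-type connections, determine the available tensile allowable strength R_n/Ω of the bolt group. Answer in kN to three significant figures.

187 kN

A_b = π·12²/4 = 113.1 mm²; f_rv = 129 × 1000 / (7 × 113.1) = 162.9 MPa.
F'_nt = 1.3 F_nt − (Ω F_nt / F_nv) f_rv = 1.3·780 − (2·780/469)·162.9 = 472 MPa, capped at F_nt → F'_nt = 472 MPa.
R_n = F'_nt · A_b · n = 472 × 113.1 × 7 / 1000 = 373.7 kN.
Allowable strength R_n/Ω = 373.7 / 2 = 187 kN.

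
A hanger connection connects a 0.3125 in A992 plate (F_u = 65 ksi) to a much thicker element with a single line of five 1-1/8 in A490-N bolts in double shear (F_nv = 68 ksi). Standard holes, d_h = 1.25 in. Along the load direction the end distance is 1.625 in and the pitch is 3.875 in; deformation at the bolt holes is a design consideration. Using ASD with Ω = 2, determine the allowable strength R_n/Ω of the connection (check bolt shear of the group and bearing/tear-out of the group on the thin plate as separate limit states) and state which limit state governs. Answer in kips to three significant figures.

122 kips (bearing governs)

Bolt shear: A_b = π·1.125²/4 = 0.994 in²; R_n = 68 × 0.994 × 5 × 2 = 675.9 kips → 675.9 / 2 = 338 kips.
Bearing (1.2 l_c t F_u ≤ 2.4 d t F_u): upper limit = 2.4·1.125·0.3125·65 = 54.84 kips.
  Edge l_c = 1.625 − 1.25/2 = 1 → r_n = 24.38 kips; interior l_c = 3.875 − 1.25 = 2.625 → r_n = 54.84 kips.
  R_n,bearing = 1·24.38 + 4·54.84 = 243.7 kips → 243.7 / 2 = 122 kips.
Bearing governs: 122 kips.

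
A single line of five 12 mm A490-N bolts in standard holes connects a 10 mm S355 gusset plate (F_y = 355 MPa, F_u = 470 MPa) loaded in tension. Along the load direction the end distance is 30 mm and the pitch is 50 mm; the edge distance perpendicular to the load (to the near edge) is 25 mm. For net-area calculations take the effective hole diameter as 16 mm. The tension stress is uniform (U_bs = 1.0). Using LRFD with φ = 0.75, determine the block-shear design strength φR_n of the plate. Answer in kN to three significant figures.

394 kN

Shear plane L_v = 30 + 4·50 = 230 mm; A_gv = 230 × 10 = 2300 mm².
A_nv = (230 − 4.5·16) × 10 = 1580 mm².
A_nt = (25 − 0.5·16) × 10 = 170 mm².
0.6 F_u A_nv = 445.6 kN; 0.6 F_y A_gv = 489.9 kN → shear rupture governs the shear term.
R_n = 445.6 + 1.0 × 470 × 170 / 1000 = 525.5 kN.
Design strength φR_n = 0.75 × 525.5 = 394 kN.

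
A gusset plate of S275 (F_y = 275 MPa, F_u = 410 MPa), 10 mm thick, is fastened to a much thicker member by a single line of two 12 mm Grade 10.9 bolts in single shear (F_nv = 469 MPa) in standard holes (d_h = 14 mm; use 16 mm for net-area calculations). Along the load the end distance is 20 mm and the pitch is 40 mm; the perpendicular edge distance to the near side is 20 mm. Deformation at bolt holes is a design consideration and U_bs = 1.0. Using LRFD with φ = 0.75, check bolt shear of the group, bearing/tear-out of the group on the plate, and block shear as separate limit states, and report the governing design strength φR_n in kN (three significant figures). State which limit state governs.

79.6 kN (bolt shear governs)

Bolt shear: A_b = π·12²/4 = 113.1 mm²; R_n = 469 × 113.1 × 2 × 1 / 1000 = 106.1 kN → 0.75 × 106.1 = 79.6 kN.
Bearing: edge l_c = 13, r_n = 63.96 kN; interior l_c = 26, r_n = 118.1 kN; R_n = 63.96 + 1·118.1 = 182 kN → 137 kN.
Block shear: A_gv = 600, A_nv = 360, A_nt = 120 mm²; R_n = min(0.6F_uA_nv, 0.6F_yA_gv) + U_bs·F_u·A_nt = 137.8 kN → 103 kN.
Bolt shear governs: 79.6 kN.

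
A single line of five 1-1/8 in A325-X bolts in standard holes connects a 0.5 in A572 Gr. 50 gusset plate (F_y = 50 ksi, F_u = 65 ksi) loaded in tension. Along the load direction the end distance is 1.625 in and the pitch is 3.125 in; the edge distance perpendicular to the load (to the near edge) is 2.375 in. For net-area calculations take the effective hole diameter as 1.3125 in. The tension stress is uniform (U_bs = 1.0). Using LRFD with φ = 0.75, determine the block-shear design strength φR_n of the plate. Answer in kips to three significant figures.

Shear plane L_v = 1.625 + 4·3.125 = 14.12 in; A_gv = 14.12 × 0.5 = 7.062 in².
A_nv = (14.12 − 4.5·1.3125) × 0.5 = 4.109 in².
A_nt = (2.375 − 0.5·1.3125) × 0.5 = 0.8594 in².
0.6 F_u A_nv = 160.3 kips; 0.6 F_y A_gv = 211.9 kips → shear rupture governs the shear term.
R_n = 160.3 + 1.0 × 65 × 0.8594 = 216.1 kips.
Design strength φR_n = 0.75 × 216.1 = 162 kips.

162 kips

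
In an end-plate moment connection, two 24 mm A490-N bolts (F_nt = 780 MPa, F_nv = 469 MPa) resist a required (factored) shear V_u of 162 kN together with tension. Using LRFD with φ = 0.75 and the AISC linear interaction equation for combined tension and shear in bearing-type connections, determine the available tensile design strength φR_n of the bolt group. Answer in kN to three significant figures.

419 kN

A_b = π·24²/4 = 452.4 mm²; f_rv = 162 × 1000 / (2 × 452.4) = 179 MPa.
F'_nt = 1.3 F_nt − (F_nt / φF_nv) f_rv = 1.3·780 − (780/(0.75·469))·179 = 617 MPa, capped at F_nt → F'_nt = 617 MPa.
R_n = F'_nt · A_b · n = 617 × 452.4 × 2 / 1000 = 558.2 kN.
Design strength φR_n = 0.75 × 558.2 = 419 kN.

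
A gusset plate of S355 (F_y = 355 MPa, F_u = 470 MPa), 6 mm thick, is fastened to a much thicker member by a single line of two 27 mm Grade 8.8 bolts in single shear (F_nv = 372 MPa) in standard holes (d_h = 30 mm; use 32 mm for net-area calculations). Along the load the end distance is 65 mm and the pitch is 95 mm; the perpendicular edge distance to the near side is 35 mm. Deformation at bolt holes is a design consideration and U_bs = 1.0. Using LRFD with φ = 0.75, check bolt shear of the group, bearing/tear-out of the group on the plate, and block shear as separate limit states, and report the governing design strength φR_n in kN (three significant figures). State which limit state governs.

182 kN (block shear governs)

Bolt shear: A_b = π·27²/4 = 572.6 mm²; R_n = 372 × 572.6 × 2 × 1 / 1000 = 426 kN → 0.75 × 426 = 319 kN.
Bearing: edge l_c = 50, r_n = 169.2 kN; interior l_c = 65, r_n = 182.7 kN; R_n = 169.2 + 1·182.7 = 351.9 kN → 264 kN.
Block shear: A_gv = 960, A_nv = 672, A_nt = 114 mm²; R_n = min(0.6F_uA_nv, 0.6F_yA_gv) + U_bs·F_u·A_nt = 243.1 kN → 182 kN.
Block shear governs: 182 kN.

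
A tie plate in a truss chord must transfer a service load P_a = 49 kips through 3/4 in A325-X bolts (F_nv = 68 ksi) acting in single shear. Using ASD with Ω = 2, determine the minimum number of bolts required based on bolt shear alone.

4 bolts

A_b = π·0.75²/4 = 0.4418 in².
Per-bolt allowable strength R_n/Ω = 68 × 0.4418 × 1 / 2 = 15.02 kips.
n ≥ 49 / 15.02 = 3.262 → use 4 bolts.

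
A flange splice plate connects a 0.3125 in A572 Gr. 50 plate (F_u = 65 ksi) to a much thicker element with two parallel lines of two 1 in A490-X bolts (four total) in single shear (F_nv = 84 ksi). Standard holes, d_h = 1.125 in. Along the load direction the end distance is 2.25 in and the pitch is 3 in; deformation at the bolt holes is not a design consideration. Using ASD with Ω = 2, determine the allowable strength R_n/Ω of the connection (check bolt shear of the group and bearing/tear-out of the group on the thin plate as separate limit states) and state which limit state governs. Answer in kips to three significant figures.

109 kips (bearing governs)

Bolt shear: A_b = π·1²/4 = 0.7854 in²; R_n = 84 × 0.7854 × 4 × 1 = 263.9 kips → 263.9 / 2 = 132 kips.
Bearing (1.5 l_c t F_u ≤ 3.0 d t F_u): upper limit = 3.0·1·0.3125·65 = 60.94 kips.
  Edge l_c = 2.25 − 1.125/2 = 1.688 → r_n = 51.42 kips; interior l_c = 3 − 1.125 = 1.875 → r_n = 57.13 kips.
  R_n,bearing = 2·51.42 + 2·57.13 = 217.1 kips → 217.1 / 2 = 109 kips.
Bearing governs: 109 kips.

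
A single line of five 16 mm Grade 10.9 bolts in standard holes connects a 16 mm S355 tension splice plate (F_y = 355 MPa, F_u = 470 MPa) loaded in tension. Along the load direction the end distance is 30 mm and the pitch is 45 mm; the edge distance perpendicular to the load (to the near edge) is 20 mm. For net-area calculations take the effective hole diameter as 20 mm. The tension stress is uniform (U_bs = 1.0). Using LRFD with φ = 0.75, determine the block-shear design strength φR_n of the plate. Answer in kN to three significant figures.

Shear plane L_v = 30 + 4·45 = 210 mm; A_gv = 210 × 16 = 3360 mm².
A_nv = (210 − 4.5·20) × 16 = 1920 mm².
A_nt = (20 − 0.5·20) × 16 = 160 mm².
0.6 F_u A_nv = 541.4 kN; 0.6 F_y A_gv = 715.7 kN → shear rupture governs the shear term.
R_n = 541.4 + 1.0 × 470 × 160 / 1000 = 616.6 kN.
Design strength φR_n = 0.75 × 616.6 = 462 kN.

462 kN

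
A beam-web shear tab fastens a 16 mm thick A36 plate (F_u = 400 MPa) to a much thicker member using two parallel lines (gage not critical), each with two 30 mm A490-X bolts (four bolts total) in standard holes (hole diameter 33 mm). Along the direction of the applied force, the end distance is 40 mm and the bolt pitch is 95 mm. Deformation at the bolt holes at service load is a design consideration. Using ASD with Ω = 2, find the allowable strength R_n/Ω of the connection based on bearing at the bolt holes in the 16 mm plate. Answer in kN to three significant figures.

Per bolt r_n = 1.2 l_c t F_u ≤ 2.4 d t F_u; upper limit = 2.4 × 30 × 16 × 400 / 1000 = 460.8 kN.
Edge bolt: l_c = 40 − 33/2 = 23.5 mm → 1.2 × 23.5 × 16 × 400 / 1000 = 180.5 → r_n = 180.5 kN.
Interior bolts: l_c = 95 − 33 = 62 mm → 1.2 × 62 × 16 × 400 / 1000 = 476.2 → r_n = 460.8 kN.
R_n = 2 × 180.5 + 2 × 460.8 = 1283 kN.
Allowable strength R_n/Ω = 1283 / 2 = 641 kN.

641 kN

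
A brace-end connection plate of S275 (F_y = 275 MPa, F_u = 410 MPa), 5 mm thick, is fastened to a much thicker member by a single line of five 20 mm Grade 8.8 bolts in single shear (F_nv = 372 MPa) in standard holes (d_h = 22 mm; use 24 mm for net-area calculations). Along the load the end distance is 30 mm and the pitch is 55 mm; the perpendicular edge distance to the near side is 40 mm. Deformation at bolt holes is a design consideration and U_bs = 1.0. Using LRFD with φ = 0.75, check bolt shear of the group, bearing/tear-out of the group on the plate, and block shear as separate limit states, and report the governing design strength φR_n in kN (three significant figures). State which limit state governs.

174 kN (block shear governs)

Bolt shear: A_b = π·20²/4 = 314.2 mm²; R_n = 372 × 314.2 × 5 × 1 / 1000 = 584.3 kN → 0.75 × 584.3 = 438 kN.
Bearing: edge l_c = 19, r_n = 46.74 kN; interior l_c = 33, r_n = 81.18 kN; R_n = 46.74 + 4·81.18 = 371.5 kN → 279 kN.
Block shear: A_gv = 1250, A_nv = 710, A_nt = 140 mm²; R_n = min(0.6F_uA_nv, 0.6F_yA_gv) + U_bs·F_u·A_nt = 232.1 kN → 174 kN.
Block shear governs: 174 kN.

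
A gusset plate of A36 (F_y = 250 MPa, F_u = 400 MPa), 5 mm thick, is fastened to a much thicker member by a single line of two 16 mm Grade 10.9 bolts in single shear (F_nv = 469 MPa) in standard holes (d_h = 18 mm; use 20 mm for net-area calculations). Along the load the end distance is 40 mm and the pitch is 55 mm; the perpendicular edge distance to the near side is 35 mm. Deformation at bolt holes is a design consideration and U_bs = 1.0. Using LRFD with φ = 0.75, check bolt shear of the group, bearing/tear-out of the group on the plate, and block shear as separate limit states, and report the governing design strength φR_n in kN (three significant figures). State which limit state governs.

90.9 kN (block shear governs)

Bolt shear: A_b = π·16²/4 = 201.1 mm²; R_n = 469 × 201.1 × 2 × 1 / 1000 = 188.6 kN → 0.75 × 188.6 = 141 kN.
Bearing: edge l_c = 31, r_n = 74.4 kN; interior l_c = 37, r_n = 76.8 kN; R_n = 74.4 + 1·76.8 = 151.2 kN → 113 kN.
Block shear: A_gv = 475, A_nv = 325, A_nt = 125 mm²; R_n = min(0.6F_uA_nv, 0.6F_yA_gv) + U_bs·F_u·A_nt = 121.2 kN → 90.9 kN.
Block shear governs: 90.9 kN.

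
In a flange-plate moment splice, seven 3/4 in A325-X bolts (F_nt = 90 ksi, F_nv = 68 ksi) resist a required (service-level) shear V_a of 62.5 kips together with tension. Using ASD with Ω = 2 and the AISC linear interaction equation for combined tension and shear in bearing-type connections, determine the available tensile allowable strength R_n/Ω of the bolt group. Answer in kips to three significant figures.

98.2 kips

A_b = π·0.75²/4 = 0.4418 in²; f_rv = 62.5 / (7 × 0.4418) = 20.21 ksi.
F'_nt = 1.3 F_nt − (Ω F_nt / F_nv) f_rv = 1.3·90 − (2·90/68)·20.21 = 63.5 ksi, capped at F_nt → F'_nt = 63.5 ksi.
R_n = F'_nt · A_b · n = 63.5 × 0.4418 × 7 = 196.4 kips.
Allowable strength R_n/Ω = 196.4 / 2 = 98.2 kips.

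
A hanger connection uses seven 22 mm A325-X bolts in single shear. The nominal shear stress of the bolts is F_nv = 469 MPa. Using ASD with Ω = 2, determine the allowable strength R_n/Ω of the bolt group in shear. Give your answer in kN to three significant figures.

624 kN

A_b = π × 22² / 4 = 380.1 mm².
R_n = F_nv · A_b · n · n_s = 469 × 380.1 × 7 × 1 / 1000 = 1248 kN.
Allowable strength R_n/Ω = 1248 / 2 = 624 kN.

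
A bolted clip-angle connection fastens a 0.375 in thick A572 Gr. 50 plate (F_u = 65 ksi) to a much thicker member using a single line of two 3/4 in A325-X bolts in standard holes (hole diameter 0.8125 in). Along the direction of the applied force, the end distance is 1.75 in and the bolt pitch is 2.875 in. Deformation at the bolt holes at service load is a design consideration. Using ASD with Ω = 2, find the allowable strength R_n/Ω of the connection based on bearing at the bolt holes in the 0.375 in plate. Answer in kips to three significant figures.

Per bolt r_n = 1.2 l_c t F_u ≤ 2.4 d t F_u; upper limit = 2.4 × 0.75 × 0.375 × 65 = 43.87 kips.
Edge bolt: l_c = 1.75 − 0.8125/2 = 1.344 in → 1.2 × 1.344 × 0.375 × 65 = 39.3 → r_n = 39.3 kips.
Interior bolts: l_c = 2.875 − 0.8125 = 2.062 in → 1.2 × 2.062 × 0.375 × 65 = 60.33 → r_n = 43.87 kips.
R_n = 1 × 39.3 + 1 × 43.87 = 83.18 kips.
Allowable strength R_n/Ω = 83.18 / 2 = 41.6 kips.

41.6 kips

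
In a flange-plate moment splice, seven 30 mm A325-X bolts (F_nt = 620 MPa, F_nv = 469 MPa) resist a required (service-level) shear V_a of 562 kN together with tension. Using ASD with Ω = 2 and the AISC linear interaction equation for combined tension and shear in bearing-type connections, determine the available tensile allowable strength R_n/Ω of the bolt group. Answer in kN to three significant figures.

A_b = π·30²/4 = 706.9 mm²; f_rv = 562 × 1000 / (7 × 706.9) = 113.6 MPa.
F'_nt = 1.3 F_nt − (Ω F_nt / F_nv) f_rv = 1.3·620 − (2·620/469)·113.6 = 505.7 MPa, capped at F_nt → F'_nt = 505.7 MPa.
R_n = F'_nt · A_b · n = 505.7 × 706.9 × 7 / 1000 = 2502 kN.
Allowable strength R_n/Ω = 2502 / 2 = 1250 kN.

1250 kN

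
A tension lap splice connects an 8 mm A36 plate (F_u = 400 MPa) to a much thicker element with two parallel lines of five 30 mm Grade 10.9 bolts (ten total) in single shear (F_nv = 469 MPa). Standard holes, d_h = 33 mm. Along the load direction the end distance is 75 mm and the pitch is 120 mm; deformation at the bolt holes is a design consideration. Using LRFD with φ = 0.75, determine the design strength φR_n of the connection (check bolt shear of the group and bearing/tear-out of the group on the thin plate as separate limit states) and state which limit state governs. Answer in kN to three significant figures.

Bolt shear: A_b = π·30²/4 = 706.9 mm²; R_n = 469 × 706.9 × 10 × 1 / 1000 = 3315 kN → 0.75 × 3315 = 2490 kN.
Bearing (1.2 l_c t F_u ≤ 2.4 d t F_u): upper limit = 2.4·30·8·400 / 1000 = 230.4 kN.
  Edge l_c = 75 − 33/2 = 58.5 → r_n = 224.6 kN; interior l_c = 120 − 33 = 87 → r_n = 230.4 kN.
  R_n,bearing = 2·224.6 + 8·230.4 = 2292 kN → 0.75 × 2292 = 1720 kN.
Bearing governs: 1720 kN.

1720 kN (bearing governs)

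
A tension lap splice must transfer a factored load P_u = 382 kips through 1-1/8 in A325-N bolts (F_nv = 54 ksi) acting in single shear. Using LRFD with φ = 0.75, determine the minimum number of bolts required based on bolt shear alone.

10 bolts

A_b = π·1.125²/4 = 0.994 in².
Per-bolt design strength φR_n = 0.75 × 54 × 0.994 × 1 = 40.26 kips.
n ≥ 382 / 40.26 = 9.489 → use 10 bolts.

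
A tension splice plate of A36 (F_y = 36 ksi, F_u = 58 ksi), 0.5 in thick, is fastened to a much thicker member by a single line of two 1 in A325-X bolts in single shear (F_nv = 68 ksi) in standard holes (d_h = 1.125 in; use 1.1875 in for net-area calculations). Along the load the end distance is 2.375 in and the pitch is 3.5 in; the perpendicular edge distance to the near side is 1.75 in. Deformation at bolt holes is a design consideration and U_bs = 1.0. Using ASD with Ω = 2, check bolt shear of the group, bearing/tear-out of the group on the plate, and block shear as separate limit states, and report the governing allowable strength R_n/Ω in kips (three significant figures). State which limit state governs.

48.5 kips (block shear governs)

Bolt shear: A_b = π·1²/4 = 0.7854 in²; R_n = 68 × 0.7854 × 2 × 1 = 106.8 kips → 106.8 / 2 = 53.4 kips.
Bearing: edge l_c = 1.812, r_n = 63.07 kips; interior l_c = 2.375, r_n = 69.6 kips; R_n = 63.07 + 1·69.6 = 132.7 kips → 66.3 kips.
Block shear: A_gv = 2.938, A_nv = 2.047, A_nt = 0.5781 in²; R_n = min(0.6F_uA_nv, 0.6F_yA_gv) + U_bs·F_u·A_nt = 96.98 kips → 48.5 kips.
Block shear governs: 48.5 kips.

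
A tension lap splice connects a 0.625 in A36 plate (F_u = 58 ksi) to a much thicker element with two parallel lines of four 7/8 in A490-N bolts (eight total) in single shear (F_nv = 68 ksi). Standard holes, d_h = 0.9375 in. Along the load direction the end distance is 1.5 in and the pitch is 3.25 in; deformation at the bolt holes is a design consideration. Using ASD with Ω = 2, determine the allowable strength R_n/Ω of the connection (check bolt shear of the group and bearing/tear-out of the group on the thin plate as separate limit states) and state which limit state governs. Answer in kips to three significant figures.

164 kips (bolt shear governs)

Bolt shear: A_b = π·0.875²/4 = 0.6013 in²; R_n = 68 × 0.6013 × 8 × 1 = 327.1 kips → 327.1 / 2 = 164 kips.
Bearing (1.2 l_c t F_u ≤ 2.4 d t F_u): upper limit = 2.4·0.875·0.625·58 = 76.12 kips.
  Edge l_c = 1.5 − 0.9375/2 = 1.031 → r_n = 44.86 kips; interior l_c = 3.25 − 0.9375 = 2.312 → r_n = 76.12 kips.
  R_n,bearing = 2·44.86 + 6·76.12 = 546.5 kips → 546.5 / 2 = 273 kips.
Bolt shear governs: 164 kips.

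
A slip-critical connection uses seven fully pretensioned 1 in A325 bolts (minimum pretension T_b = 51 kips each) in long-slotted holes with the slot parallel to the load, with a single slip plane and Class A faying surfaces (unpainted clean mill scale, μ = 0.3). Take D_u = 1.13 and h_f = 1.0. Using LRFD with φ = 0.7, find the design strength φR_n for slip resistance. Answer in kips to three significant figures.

84.7 kips

R_n = μ · D_u · h_f · T_b · n_s · n_b = 0.3 × 1.13 × 1.0 × 51 × 1 × 7 = 121 kips.
Design strength φR_n = 0.7 × 121 = 84.7 kips.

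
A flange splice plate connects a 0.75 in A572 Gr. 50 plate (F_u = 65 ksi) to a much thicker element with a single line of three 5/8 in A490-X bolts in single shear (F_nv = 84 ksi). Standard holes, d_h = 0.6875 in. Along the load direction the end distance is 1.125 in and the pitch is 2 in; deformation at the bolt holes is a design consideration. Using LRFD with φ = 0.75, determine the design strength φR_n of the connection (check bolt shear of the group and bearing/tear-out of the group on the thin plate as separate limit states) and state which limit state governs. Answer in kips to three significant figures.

58 kips (bolt shear governs)

Bolt shear: A_b = π·0.625²/4 = 0.3068 in²; R_n = 84 × 0.3068 × 3 × 1 = 77.31 kips → 0.75 × 77.31 = 58 kips.
Bearing (1.2 l_c t F_u ≤ 2.4 d t F_u): upper limit = 2.4·0.625·0.75·65 = 73.12 kips.
  Edge l_c = 1.125 − 0.6875/2 = 0.7812 → r_n = 45.7 kips; interior l_c = 2 − 0.6875 = 1.312 → r_n = 73.12 kips.
  R_n,bearing = 1·45.7 + 2·73.12 = 192 kips → 0.75 × 192 = 144 kips.
Bolt shear governs: 58 kips.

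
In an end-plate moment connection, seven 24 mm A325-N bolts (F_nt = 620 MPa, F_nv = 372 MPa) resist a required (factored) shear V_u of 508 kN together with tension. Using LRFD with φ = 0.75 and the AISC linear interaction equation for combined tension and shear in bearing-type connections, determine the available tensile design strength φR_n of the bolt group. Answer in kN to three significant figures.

A_b = π·24²/4 = 452.4 mm²; f_rv = 508 × 1000 / (7 × 452.4) = 160.4 MPa.
F'_nt = 1.3 F_nt − (F_nt / φF_nv) f_rv = 1.3·620 − (620/(0.75·372))·160.4 = 449.5 MPa, capped at F_nt → F'_nt = 449.5 MPa.
R_n = F'_nt · A_b · n = 449.5 × 452.4 × 7 / 1000 = 1423 kN.
Design strength φR_n = 0.75 × 1423 = 1070 kN.

1070 kN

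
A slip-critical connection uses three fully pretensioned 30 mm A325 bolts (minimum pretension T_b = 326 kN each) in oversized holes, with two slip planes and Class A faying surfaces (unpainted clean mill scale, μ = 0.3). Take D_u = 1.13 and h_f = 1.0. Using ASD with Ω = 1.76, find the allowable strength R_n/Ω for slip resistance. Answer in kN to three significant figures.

R_n = μ · D_u · h_f · T_b · n_s · n_b = 0.3 × 1.13 × 1.0 × 326 × 2 × 3 = 663.1 kN.
Allowable strength R_n/Ω = 663.1 / 1.76 = 377 kN.

377 kN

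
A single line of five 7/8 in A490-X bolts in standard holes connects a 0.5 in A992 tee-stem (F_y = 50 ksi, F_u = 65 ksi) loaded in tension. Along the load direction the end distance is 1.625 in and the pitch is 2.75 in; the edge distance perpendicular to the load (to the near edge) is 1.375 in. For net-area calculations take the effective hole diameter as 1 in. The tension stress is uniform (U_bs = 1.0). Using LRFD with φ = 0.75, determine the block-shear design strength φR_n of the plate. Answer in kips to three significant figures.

140 kips

Shear plane L_v = 1.625 + 4·2.75 = 12.62 in; A_gv = 12.62 × 0.5 = 6.312 in².
A_nv = (12.62 − 4.5·1) × 0.5 = 4.062 in².
A_nt = (1.375 − 0.5·1) × 0.5 = 0.4375 in².
0.6 F_u A_nv = 158.4 kips; 0.6 F_y A_gv = 189.4 kips → shear rupture governs the shear term.
R_n = 158.4 + 1.0 × 65 × 0.4375 = 186.9 kips.
Design strength φR_n = 0.75 × 186.9 = 140 kips.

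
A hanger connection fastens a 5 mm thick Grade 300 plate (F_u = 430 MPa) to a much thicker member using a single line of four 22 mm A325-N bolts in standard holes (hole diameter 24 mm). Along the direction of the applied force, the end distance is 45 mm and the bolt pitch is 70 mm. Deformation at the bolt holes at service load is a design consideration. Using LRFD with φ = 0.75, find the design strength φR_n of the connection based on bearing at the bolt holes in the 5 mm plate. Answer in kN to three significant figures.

319 kN

Per bolt r_n = 1.2 l_c t F_u ≤ 2.4 d t F_u; upper limit = 2.4 × 22 × 5 × 430 / 1000 = 113.5 kN.
Edge bolt: l_c = 45 − 24/2 = 33 mm → 1.2 × 33 × 5 × 430 / 1000 = 85.14 → r_n = 85.14 kN.
Interior bolts: l_c = 70 − 24 = 46 mm → 1.2 × 46 × 5 × 430 / 1000 = 118.7 → r_n = 113.5 kN.
R_n = 1 × 85.14 + 3 × 113.5 = 425.7 kN.
Design strength φR_n = 0.75 × 425.7 = 319 kN.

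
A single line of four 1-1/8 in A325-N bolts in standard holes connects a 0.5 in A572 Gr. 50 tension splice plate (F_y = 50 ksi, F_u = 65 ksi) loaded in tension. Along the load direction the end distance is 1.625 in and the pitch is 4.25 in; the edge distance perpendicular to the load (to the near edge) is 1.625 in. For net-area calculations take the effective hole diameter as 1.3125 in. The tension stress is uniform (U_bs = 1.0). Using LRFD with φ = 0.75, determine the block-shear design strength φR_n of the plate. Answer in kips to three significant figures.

Shear plane L_v = 1.625 + 3·4.25 = 14.38 in; A_gv = 14.38 × 0.5 = 7.188 in².
A_nv = (14.38 − 3.5·1.3125) × 0.5 = 4.891 in².
A_nt = (1.625 − 0.5·1.3125) × 0.5 = 0.4844 in².
0.6 F_u A_nv = 190.7 kips; 0.6 F_y A_gv = 215.6 kips → shear rupture governs the shear term.
R_n = 190.7 + 1.0 × 65 × 0.4844 = 222.2 kips.
Design strength φR_n = 0.75 × 222.2 = 167 kips.

167 kips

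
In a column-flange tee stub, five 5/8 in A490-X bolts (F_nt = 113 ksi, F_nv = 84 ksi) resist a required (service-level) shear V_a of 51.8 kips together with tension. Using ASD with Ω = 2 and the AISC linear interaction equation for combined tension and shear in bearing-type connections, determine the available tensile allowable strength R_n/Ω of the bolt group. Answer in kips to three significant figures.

A_b = π·0.625²/4 = 0.3068 in²; f_rv = 51.8 / (5 × 0.3068) = 33.77 ksi.
F'_nt = 1.3 F_nt − (Ω F_nt / F_nv) f_rv = 1.3·113 − (2·113/84)·33.77 = 56.05 ksi, capped at F_nt → F'_nt = 56.05 ksi.
R_n = F'_nt · A_b · n = 56.05 × 0.3068 × 5 = 85.98 kips.
Allowable strength R_n/Ω = 85.98 / 2 = 43 kips.

43 kips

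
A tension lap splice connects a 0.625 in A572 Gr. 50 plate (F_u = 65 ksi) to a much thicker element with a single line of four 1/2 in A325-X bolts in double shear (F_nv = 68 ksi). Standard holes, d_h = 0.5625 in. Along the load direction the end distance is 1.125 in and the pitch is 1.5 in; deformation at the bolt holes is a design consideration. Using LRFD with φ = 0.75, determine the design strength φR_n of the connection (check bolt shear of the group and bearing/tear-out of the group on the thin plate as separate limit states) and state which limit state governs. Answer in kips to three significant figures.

80.1 kips (bolt shear governs)

Bolt shear: A_b = π·0.5²/4 = 0.1963 in²; R_n = 68 × 0.1963 × 4 × 2 = 106.8 kips → 0.75 × 106.8 = 80.1 kips.
Bearing (1.2 l_c t F_u ≤ 2.4 d t F_u): upper limit = 2.4·0.5·0.625·65 = 48.75 kips.
  Edge l_c = 1.125 − 0.5625/2 = 0.8438 → r_n = 41.13 kips; interior l_c = 1.5 − 0.5625 = 0.9375 → r_n = 45.7 kips.
  R_n,bearing = 1·41.13 + 3·45.7 = 178.2 kips → 0.75 × 178.2 = 134 kips.
Bolt shear governs: 80.1 kips.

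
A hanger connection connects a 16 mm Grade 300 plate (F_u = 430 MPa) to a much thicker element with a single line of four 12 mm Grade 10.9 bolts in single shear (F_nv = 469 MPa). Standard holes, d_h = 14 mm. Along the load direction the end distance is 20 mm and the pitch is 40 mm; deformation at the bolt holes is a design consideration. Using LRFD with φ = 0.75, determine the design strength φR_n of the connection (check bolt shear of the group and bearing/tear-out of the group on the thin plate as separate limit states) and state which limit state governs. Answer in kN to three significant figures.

Bolt shear: A_b = π·12²/4 = 113.1 mm²; R_n = 469 × 113.1 × 4 × 1 / 1000 = 212.2 kN → 0.75 × 212.2 = 159 kN.
Bearing (1.2 l_c t F_u ≤ 2.4 d t F_u): upper limit = 2.4·12·16·430 / 1000 = 198.1 kN.
  Edge l_c = 20 − 14/2 = 13 → r_n = 107.3 kN; interior l_c = 40 − 14 = 26 → r_n = 198.1 kN.
  R_n,bearing = 1·107.3 + 3·198.1 = 701.8 kN → 0.75 × 701.8 = 526 kN.
Bolt shear governs: 159 kN.

159 kN (bolt shear governs)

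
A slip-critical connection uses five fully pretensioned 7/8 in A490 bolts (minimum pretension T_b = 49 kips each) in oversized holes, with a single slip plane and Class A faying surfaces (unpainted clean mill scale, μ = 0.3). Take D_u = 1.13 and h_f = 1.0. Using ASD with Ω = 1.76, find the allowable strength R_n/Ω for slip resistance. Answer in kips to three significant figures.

R_n = μ · D_u · h_f · T_b · n_s · n_b = 0.3 × 1.13 × 1.0 × 49 × 1 × 5 = 83.05 kips.
Allowable strength R_n/Ω = 83.05 / 1.76 = 47.2 kips.

47.2 kips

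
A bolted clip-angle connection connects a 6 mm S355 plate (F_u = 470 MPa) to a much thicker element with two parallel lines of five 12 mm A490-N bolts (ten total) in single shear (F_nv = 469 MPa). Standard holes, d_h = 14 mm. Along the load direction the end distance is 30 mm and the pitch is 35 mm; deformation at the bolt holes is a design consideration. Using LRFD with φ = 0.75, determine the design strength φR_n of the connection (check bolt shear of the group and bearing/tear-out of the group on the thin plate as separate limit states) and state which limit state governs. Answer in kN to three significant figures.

Bolt shear: A_b = π·12²/4 = 113.1 mm²; R_n = 469 × 113.1 × 10 × 1 / 1000 = 530.4 kN → 0.75 × 530.4 = 398 kN.
Bearing (1.2 l_c t F_u ≤ 2.4 d t F_u): upper limit = 2.4·12·6·470 / 1000 = 81.22 kN.
  Edge l_c = 30 − 14/2 = 23 → r_n = 77.83 kN; interior l_c = 35 − 14 = 21 → r_n = 71.06 kN.
  R_n,bearing = 2·77.83 + 8·71.06 = 724.2 kN → 0.75 × 724.2 = 543 kN.
Bolt shear governs: 398 kN.

398 kN (bolt shear governs)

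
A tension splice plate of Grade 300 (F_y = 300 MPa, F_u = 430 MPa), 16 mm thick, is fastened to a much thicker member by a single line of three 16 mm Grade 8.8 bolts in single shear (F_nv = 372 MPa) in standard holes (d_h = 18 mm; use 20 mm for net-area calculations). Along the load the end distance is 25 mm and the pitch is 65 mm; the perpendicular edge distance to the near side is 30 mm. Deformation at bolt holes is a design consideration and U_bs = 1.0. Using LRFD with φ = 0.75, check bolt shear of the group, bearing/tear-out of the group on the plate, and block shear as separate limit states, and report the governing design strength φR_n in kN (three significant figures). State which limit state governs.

168 kN (bolt shear governs)

Bolt shear: A_b = π·16²/4 = 201.1 mm²; R_n = 372 × 201.1 × 3 × 1 / 1000 = 224.4 kN → 0.75 × 224.4 = 168 kN.
Bearing: edge l_c = 16, r_n = 132.1 kN; interior l_c = 47, r_n = 264.2 kN; R_n = 132.1 + 2·264.2 = 660.5 kN → 495 kN.
Block shear: A_gv = 2480, A_nv = 1680, A_nt = 320 mm²; R_n = min(0.6F_uA_nv, 0.6F_yA_gv) + U_bs·F_u·A_nt = 571 kN → 428 kN.
Bolt shear governs: 168 kN.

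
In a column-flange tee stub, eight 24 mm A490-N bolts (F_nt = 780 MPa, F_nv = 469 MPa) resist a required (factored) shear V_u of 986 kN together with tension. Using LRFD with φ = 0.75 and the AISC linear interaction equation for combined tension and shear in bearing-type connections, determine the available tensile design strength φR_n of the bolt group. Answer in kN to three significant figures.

A_b = π·24²/4 = 452.4 mm²; f_rv = 986 × 1000 / (8 × 452.4) = 272.4 MPa.
F'_nt = 1.3 F_nt − (F_nt / φF_nv) f_rv = 1.3·780 − (780/(0.75·469))·272.4 = 409.9 MPa, capped at F_nt → F'_nt = 409.9 MPa.
R_n = F'_nt · A_b · n = 409.9 × 452.4 × 8 / 1000 = 1483 kN.
Design strength φR_n = 0.75 × 1483 = 1110 kN.

1110 kN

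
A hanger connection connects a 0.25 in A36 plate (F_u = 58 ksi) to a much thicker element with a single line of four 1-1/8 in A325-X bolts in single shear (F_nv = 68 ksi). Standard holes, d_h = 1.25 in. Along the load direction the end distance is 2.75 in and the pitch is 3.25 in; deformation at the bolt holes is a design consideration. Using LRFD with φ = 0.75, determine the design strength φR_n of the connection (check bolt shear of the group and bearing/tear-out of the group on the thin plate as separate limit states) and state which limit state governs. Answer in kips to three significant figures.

Bolt shear: A_b = π·1.125²/4 = 0.994 in²; R_n = 68 × 0.994 × 4 × 1 = 270.4 kips → 0.75 × 270.4 = 203 kips.
Bearing (1.2 l_c t F_u ≤ 2.4 d t F_u): upper limit = 2.4·1.125·0.25·58 = 39.15 kips.
  Edge l_c = 2.75 − 1.25/2 = 2.125 → r_n = 36.97 kips; interior l_c = 3.25 − 1.25 = 2 → r_n = 34.8 kips.
  R_n,bearing = 1·36.97 + 3·34.8 = 141.4 kips → 0.75 × 141.4 = 106 kips.
Bearing governs: 106 kips.

106 kips (bearing governs)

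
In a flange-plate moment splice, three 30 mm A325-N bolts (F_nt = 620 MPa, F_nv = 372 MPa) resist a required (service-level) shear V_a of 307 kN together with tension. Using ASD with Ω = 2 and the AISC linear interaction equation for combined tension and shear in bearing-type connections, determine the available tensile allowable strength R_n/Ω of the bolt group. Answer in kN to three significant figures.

343 kN

A_b = π·30²/4 = 706.9 mm²; f_rv = 307 × 1000 / (3 × 706.9) = 144.8 MPa.
F'_nt = 1.3 F_nt − (Ω F_nt / F_nv) f_rv = 1.3·620 − (2·620/372)·144.8 = 323.4 MPa, capped at F_nt → F'_nt = 323.4 MPa.
R_n = F'_nt · A_b · n = 323.4 × 706.9 × 3 / 1000 = 685.9 kN.
Allowable strength R_n/Ω = 685.9 / 2 = 343 kN.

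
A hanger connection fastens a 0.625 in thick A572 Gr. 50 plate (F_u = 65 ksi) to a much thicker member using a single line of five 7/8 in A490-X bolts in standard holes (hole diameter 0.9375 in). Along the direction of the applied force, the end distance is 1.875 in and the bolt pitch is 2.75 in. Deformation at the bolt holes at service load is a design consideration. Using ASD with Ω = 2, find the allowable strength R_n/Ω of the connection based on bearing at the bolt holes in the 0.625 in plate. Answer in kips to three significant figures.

205 kips

Per bolt r_n = 1.2 l_c t F_u ≤ 2.4 d t F_u; upper limit = 2.4 × 0.875 × 0.625 × 65 = 85.31 kips.
Edge bolt: l_c = 1.875 − 0.9375/2 = 1.406 in → 1.2 × 1.406 × 0.625 × 65 = 68.55 → r_n = 68.55 kips.
Interior bolts: l_c = 2.75 − 0.9375 = 1.812 in → 1.2 × 1.812 × 0.625 × 65 = 88.36 → r_n = 85.31 kips.
R_n = 1 × 68.55 + 4 × 85.31 = 409.8 kips.
Allowable strength R_n/Ω = 409.8 / 2 = 205 kips.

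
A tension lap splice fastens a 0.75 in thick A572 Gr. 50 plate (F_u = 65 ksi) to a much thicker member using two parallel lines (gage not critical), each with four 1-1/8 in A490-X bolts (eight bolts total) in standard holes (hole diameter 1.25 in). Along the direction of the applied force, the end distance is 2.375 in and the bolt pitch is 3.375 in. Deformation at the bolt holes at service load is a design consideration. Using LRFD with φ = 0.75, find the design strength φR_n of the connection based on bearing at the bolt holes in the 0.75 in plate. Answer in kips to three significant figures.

713 kips

Per bolt r_n = 1.2 l_c t F_u ≤ 2.4 d t F_u; upper limit = 2.4 × 1.125 × 0.75 × 65 = 131.6 kips.
Edge bolt: l_c = 2.375 − 1.25/2 = 1.75 in → 1.2 × 1.75 × 0.75 × 65 = 102.4 → r_n = 102.4 kips.
Interior bolts: l_c = 3.375 − 1.25 = 2.125 in → 1.2 × 2.125 × 0.75 × 65 = 124.3 → r_n = 124.3 kips.
R_n = 2 × 102.4 + 6 × 124.3 = 950.6 kips.
Design strength φR_n = 0.75 × 950.6 = 713 kips.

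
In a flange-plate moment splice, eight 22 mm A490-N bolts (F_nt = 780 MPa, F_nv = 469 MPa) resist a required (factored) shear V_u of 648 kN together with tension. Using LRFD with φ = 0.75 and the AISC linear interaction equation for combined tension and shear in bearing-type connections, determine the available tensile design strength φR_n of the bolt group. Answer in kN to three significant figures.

1240 kN

A_b = π·22²/4 = 380.1 mm²; f_rv = 648 × 1000 / (8 × 380.1) = 213.1 MPa.
F'_nt = 1.3 F_nt − (F_nt / φF_nv) f_rv = 1.3·780 − (780/(0.75·469))·213.1 = 541.5 MPa, capped at F_nt → F'_nt = 541.5 MPa.
R_n = F'_nt · A_b · n = 541.5 × 380.1 × 8 / 1000 = 1647 kN.
Design strength φR_n = 0.75 × 1647 = 1240 kN.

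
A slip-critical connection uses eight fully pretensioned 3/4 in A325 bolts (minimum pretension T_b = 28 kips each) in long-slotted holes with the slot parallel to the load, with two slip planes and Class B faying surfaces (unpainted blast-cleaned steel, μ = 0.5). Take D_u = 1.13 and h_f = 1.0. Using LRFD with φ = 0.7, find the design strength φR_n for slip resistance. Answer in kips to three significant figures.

R_n = μ · D_u · h_f · T_b · n_s · n_b = 0.5 × 1.13 × 1.0 × 28 × 2 × 8 = 253.1 kips.
Design strength φR_n = 0.7 × 253.1 = 177 kips.

177 kips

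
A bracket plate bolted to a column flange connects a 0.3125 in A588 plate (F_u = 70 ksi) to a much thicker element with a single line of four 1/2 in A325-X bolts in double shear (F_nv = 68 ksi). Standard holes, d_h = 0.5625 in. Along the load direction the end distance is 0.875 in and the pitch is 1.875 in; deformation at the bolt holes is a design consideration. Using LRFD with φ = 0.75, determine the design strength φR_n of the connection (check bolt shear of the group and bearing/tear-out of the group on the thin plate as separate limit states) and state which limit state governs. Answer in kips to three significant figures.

70.8 kips (bearing governs)

Bolt shear: A_b = π·0.5²/4 = 0.1963 in²; R_n = 68 × 0.1963 × 4 × 2 = 106.8 kips → 0.75 × 106.8 = 80.1 kips.
Bearing (1.2 l_c t F_u ≤ 2.4 d t F_u): upper limit = 2.4·0.5·0.3125·70 = 26.25 kips.
  Edge l_c = 0.875 − 0.5625/2 = 0.5938 → r_n = 15.59 kips; interior l_c = 1.875 − 0.5625 = 1.312 → r_n = 26.25 kips.
  R_n,bearing = 1·15.59 + 3·26.25 = 94.34 kips → 0.75 × 94.34 = 70.8 kips.
Bearing governs: 70.8 kips.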